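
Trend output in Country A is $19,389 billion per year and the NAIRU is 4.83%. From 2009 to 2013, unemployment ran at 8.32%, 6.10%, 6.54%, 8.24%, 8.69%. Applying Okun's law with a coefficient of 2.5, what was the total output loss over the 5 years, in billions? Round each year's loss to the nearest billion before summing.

Year 2009: gap = -2.5 × (8.32 - 4.83) = -8.725%, loss ≈ 19389 × 8.725/100 ≈ 1692.
Year 2010: gap = -2.5 × (6.1 - 4.83) = -3.175%, loss ≈ 19389 × 3.175/100 ≈ 616.
Year 2011: gap = -2.5 × (6.54 - 4.83) = -4.275%, loss ≈ 19389 × 4.275/100 ≈ 829.
Year 2012: gap = -2.5 × (8.24 - 4.83) = -8.525%, loss ≈ 19389 × 8.525/100 ≈ 1653.
Year 2013: gap = -2.5 × (8.69 - 4.83) = -9.65%, loss ≈ 19389 × 9.65/100 ≈ 1871.
Total lost output = 1692 + 616 + 829 + 1653 + 1871 = 6661 billion.

$6,661 billion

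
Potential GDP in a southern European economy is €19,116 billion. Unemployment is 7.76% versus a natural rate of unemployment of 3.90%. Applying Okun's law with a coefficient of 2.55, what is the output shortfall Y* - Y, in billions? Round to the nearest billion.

Output gap = -2.55 × (7.76 - 3.9) = -2.55 × 3.86 = -9.843%.
Actual GDP ≈ 19116 × 0.90157 ≈ 17234 billion, so the shortfall is 19116 - 17234 = 1882 billion.

€1,882 billion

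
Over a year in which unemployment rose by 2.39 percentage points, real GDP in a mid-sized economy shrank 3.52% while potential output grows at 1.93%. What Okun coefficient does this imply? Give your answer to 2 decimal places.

Growth form: g_Y = g_Y* - β × Δu, so β = (g_Y* - g_Y)/Δu.
β = (1.93 + 3.52)/2.39 = 5.45/2.39 = 2.28.

β ≈ 2.28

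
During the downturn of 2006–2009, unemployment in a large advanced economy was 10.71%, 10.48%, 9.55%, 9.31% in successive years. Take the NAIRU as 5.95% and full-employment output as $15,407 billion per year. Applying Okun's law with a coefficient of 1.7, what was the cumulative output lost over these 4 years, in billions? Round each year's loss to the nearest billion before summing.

Year 2006: gap = -1.7 × (10.71 - 5.95) = -8.092%, loss ≈ 15407 × 8.092/100 ≈ 1247.
Year 2007: gap = -1.7 × (10.48 - 5.95) = -7.701%, loss ≈ 15407 × 7.701/100 ≈ 1186.
Year 2008: gap = -1.7 × (9.55 - 5.95) = -6.12%, loss ≈ 15407 × 6.12/100 ≈ 943.
Year 2009: gap = -1.7 × (9.31 - 5.95) = -5.712%, loss ≈ 15407 × 5.712/100 ≈ 880.
Total lost output = 1247 + 1186 + 943 + 880 = 4256 billion.

$4,256 billion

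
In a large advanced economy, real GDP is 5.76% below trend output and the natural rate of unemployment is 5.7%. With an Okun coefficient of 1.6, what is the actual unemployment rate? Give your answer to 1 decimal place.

9.3%

From Okun's law, u - u* = -(output gap)/β = -(-5.76)/1.6 = 3.6 points.
So u = 5.7 + 3.6 = 9.3%.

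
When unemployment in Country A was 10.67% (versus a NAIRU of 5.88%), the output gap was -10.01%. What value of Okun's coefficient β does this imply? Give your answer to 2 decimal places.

β ≈ 2.09

Okun's law: output gap = -β × (u - u*).
-10.01 = -β × (10.67 - 5.88) = -β × 4.79, so β = 10.01/4.79 = 2.09.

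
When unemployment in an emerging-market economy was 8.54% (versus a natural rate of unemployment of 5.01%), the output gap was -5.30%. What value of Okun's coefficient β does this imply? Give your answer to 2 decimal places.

Okun's law: output gap = -β × (u - u*).
-5.30 = -β × (8.54 - 5.01) = -β × 3.53, so β = 5.3/3.53 = 1.50.

β ≈ 1.50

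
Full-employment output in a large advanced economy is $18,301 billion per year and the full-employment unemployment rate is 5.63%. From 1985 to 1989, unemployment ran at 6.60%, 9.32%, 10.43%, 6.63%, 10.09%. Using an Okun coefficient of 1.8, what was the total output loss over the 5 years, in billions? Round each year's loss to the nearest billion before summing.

$4,915 billion

Year 1985: gap = -1.8 × (6.6 - 5.63) = -1.746%, loss ≈ 18301 × 1.746/100 ≈ 320.
Year 1986: gap = -1.8 × (9.32 - 5.63) = -6.642%, loss ≈ 18301 × 6.642/100 ≈ 1216.
Year 1987: gap = -1.8 × (10.43 - 5.63) = -8.64%, loss ≈ 18301 × 8.64/100 ≈ 1581.
Year 1988: gap = -1.8 × (6.63 - 5.63) = -1.8%, loss ≈ 18301 × 1.8/100 ≈ 329.
Year 1989: gap = -1.8 × (10.09 - 5.63) = -8.028%, loss ≈ 18301 × 8.028/100 ≈ 1469.
Total lost output = 320 + 1216 + 1581 + 329 + 1469 = 4915 billion.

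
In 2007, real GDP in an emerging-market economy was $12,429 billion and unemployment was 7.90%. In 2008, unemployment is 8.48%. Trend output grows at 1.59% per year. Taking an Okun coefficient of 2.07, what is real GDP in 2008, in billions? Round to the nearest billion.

$12,477 billion

Δu = 8.48 - 7.9 = 0.58 points.
Okun's law (growth form): g_Y = g_Y* - β × Δu = 1.59 - 2.07 × (0.58) = 1.59 - 1.2006 = 0.3894%.
Real GDP in the next year = 12429 × (1 + 0.3894/100) = 12429 × 1.003894 ≈ 12477 billion.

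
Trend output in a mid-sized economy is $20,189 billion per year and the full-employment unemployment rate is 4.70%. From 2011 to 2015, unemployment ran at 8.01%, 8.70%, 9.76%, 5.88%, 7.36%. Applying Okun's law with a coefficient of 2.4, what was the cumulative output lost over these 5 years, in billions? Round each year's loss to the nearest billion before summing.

$7,855 billion

Year 2011: gap = -2.4 × (8.01 - 4.7) = -7.944%, loss ≈ 20189 × 7.944/100 ≈ 1604.
Year 2012: gap = -2.4 × (8.7 - 4.7) = -9.6%, loss ≈ 20189 × 9.6/100 ≈ 1938.
Year 2013: gap = -2.4 × (9.76 - 4.7) = -12.144%, loss ≈ 20189 × 12.144/100 ≈ 2452.
Year 2014: gap = -2.4 × (5.88 - 4.7) = -2.832%, loss ≈ 20189 × 2.832/100 ≈ 572.
Year 2015: gap = -2.4 × (7.36 - 4.7) = -6.384%, loss ≈ 20189 × 6.384/100 ≈ 1289.
Total lost output = 1604 + 1938 + 2452 + 572 + 1289 = 7855 billion.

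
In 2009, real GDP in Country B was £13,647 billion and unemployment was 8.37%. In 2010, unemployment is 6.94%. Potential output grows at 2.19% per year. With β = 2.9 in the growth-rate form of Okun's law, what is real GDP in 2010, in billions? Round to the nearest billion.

£14,512 billion

Δu = 6.94 - 8.37 = -1.43 points.
Okun's law (growth form): g_Y = g_Y* - β × Δu = 2.19 - 2.9 × (-1.43) = 2.19 + 4.147 = 6.337%.
Real GDP in the next year = 13647 × (1 + 6.337/100) = 13647 × 1.06337 ≈ 14512 billion.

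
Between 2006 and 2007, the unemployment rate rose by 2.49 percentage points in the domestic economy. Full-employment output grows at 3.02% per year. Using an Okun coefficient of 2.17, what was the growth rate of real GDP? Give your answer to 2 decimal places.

-2.38%

Growth-rate Okun's law: g_Y = g_Y* - β × Δu.
g_Y = 3.02 - 2.17 × (2.49) = 3.02 - 5.4033 = -2.3833%, i.e. -2.38% to 2 d.p.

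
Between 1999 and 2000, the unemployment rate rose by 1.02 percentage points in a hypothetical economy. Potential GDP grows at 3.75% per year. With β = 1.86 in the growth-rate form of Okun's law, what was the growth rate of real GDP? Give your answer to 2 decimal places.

Growth-rate Okun's law: g_Y = g_Y* - β × Δu.
g_Y = 3.75 - 1.86 × (1.02) = 3.75 - 1.8972 = 1.8528%, i.e. 1.85% to 2 d.p.

1.85%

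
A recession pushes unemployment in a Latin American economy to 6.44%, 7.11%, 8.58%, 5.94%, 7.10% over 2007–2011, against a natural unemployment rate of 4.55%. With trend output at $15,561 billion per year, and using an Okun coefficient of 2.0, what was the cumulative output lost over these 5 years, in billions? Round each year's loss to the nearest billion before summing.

$3,866 billion

Year 2007: gap = -2.0 × (6.44 - 4.55) = -3.78%, loss ≈ 15561 × 3.78/100 ≈ 588.
Year 2008: gap = -2.0 × (7.11 - 4.55) = -5.12%, loss ≈ 15561 × 5.12/100 ≈ 797.
Year 2009: gap = -2.0 × (8.58 - 4.55) = -8.06%, loss ≈ 15561 × 8.06/100 ≈ 1254.
Year 2010: gap = -2.0 × (5.94 - 4.55) = -2.78%, loss ≈ 15561 × 2.78/100 ≈ 433.
Year 2011: gap = -2.0 × (7.1 - 4.55) = -5.1%, loss ≈ 15561 × 5.1/100 ≈ 794.
Total lost output = 588 + 797 + 1254 + 433 + 794 = 3866 billion.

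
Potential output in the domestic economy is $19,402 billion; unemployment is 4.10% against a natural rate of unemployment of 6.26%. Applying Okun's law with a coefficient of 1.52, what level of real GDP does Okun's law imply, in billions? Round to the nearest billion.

$20,039 billion

Unemployment gap = 4.1 - 6.26 = -2.16 points, so the output gap is -1.52 × (-2.16) = 3.2832%.
Actual GDP = 19402 × (1 + 3.2832/100) = 19402 × 1.032832 ≈ 20039 billion.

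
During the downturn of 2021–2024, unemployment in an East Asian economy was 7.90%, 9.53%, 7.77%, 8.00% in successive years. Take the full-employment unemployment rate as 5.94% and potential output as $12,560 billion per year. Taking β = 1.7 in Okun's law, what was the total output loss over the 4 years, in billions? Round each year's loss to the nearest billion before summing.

Year 2021: gap = -1.7 × (7.9 - 5.94) = -3.332%, loss ≈ 12560 × 3.332/100 ≈ 418.
Year 2022: gap = -1.7 × (9.53 - 5.94) = -6.103%, loss ≈ 12560 × 6.103/100 ≈ 767.
Year 2023: gap = -1.7 × (7.77 - 5.94) = -3.111%, loss ≈ 12560 × 3.111/100 ≈ 391.
Year 2024: gap = -1.7 × (8 - 5.94) = -3.502%, loss ≈ 12560 × 3.502/100 ≈ 440.
Total lost output = 418 + 767 + 391 + 440 = 2016 billion.

$2,016 billion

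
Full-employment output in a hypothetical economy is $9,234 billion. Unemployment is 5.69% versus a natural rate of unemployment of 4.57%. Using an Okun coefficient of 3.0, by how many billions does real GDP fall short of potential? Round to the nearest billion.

Output gap = -3.0 × (5.69 - 4.57) = -3 × 1.12 = -3.36%.
Actual GDP ≈ 9234 × 0.9664 ≈ 8924 billion, so the shortfall is 9234 - 8924 = 310 billion.

$310 billion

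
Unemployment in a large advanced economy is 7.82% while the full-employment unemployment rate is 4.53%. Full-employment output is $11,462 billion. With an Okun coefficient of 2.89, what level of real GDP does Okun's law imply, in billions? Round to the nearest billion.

$10,372 billion

Unemployment gap = 7.82 - 4.53 = 3.29 points, so the output gap is -2.89 × 3.29 = -9.5081%.
Actual GDP = 11462 × (1 - 9.5081/100) = 11462 × 0.904919 ≈ 10372 billion.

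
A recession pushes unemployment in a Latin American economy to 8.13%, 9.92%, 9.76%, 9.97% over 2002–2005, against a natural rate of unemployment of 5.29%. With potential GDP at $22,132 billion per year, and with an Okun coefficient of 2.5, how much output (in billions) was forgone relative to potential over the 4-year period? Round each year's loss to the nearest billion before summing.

$9,195 billion

Year 2002: gap = -2.5 × (8.13 - 5.29) = -7.1%, loss ≈ 22132 × 7.1/100 ≈ 1571.
Year 2003: gap = -2.5 × (9.92 - 5.29) = -11.575%, loss ≈ 22132 × 11.575/100 ≈ 2562.
Year 2004: gap = -2.5 × (9.76 - 5.29) = -11.175%, loss ≈ 22132 × 11.175/100 ≈ 2473.
Year 2005: gap = -2.5 × (9.97 - 5.29) = -11.7%, loss ≈ 22132 × 11.7/100 ≈ 2589.
Total lost output = 1571 + 2562 + 2473 + 2589 = 9195 billion.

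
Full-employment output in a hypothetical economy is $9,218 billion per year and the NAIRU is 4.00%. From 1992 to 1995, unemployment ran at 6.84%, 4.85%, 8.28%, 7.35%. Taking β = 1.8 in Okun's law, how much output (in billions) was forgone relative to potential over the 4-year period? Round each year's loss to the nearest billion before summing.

Year 1992: gap = -1.8 × (6.84 - 4) = -5.112%, loss ≈ 9218 × 5.112/100 ≈ 471.
Year 1993: gap = -1.8 × (4.85 - 4) = -1.53%, loss ≈ 9218 × 1.53/100 ≈ 141.
Year 1994: gap = -1.8 × (8.28 - 4) = -7.704%, loss ≈ 9218 × 7.704/100 ≈ 710.
Year 1995: gap = -1.8 × (7.35 - 4) = -6.03%, loss ≈ 9218 × 6.03/100 ≈ 556.
Total lost output = 471 + 141 + 710 + 556 = 1878 billion.

$1,878 billion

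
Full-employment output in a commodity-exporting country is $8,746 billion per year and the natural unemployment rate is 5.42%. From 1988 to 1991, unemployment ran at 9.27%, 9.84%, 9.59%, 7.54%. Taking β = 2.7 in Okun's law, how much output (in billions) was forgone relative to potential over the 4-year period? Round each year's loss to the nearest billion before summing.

$3,439 billion

Year 1988: gap = -2.7 × (9.27 - 5.42) = -10.395%, loss ≈ 8746 × 10.395/100 ≈ 909.
Year 1989: gap = -2.7 × (9.84 - 5.42) = -11.934%, loss ≈ 8746 × 11.934/100 ≈ 1044.
Year 1990: gap = -2.7 × (9.59 - 5.42) = -11.259%, loss ≈ 8746 × 11.259/100 ≈ 985.
Year 1991: gap = -2.7 × (7.54 - 5.42) = -5.724%, loss ≈ 8746 × 5.724/100 ≈ 501.
Total lost output = 909 + 1044 + 985 + 501 = 3439 billion.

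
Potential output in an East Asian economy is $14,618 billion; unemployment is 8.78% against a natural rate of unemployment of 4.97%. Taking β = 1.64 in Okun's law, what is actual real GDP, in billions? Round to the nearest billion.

$13,705 billion

Unemployment gap = 8.78 - 4.97 = 3.81 points, so the output gap is -1.64 × 3.81 = -6.2484%.
Actual GDP = 14618 × (1 - 6.2484/100) = 14618 × 0.937516 ≈ 13705 billion.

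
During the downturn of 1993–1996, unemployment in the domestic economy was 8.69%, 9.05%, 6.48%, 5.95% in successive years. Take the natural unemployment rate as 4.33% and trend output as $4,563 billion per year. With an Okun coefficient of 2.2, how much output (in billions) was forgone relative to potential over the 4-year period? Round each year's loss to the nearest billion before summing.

$1,291 billion

Year 1993: gap = -2.2 × (8.69 - 4.33) = -9.592%, loss ≈ 4563 × 9.592/100 ≈ 438.
Year 1994: gap = -2.2 × (9.05 - 4.33) = -10.384%, loss ≈ 4563 × 10.384/100 ≈ 474.
Year 1995: gap = -2.2 × (6.48 - 4.33) = -4.73%, loss ≈ 4563 × 4.73/100 ≈ 216.
Year 1996: gap = -2.2 × (5.95 - 4.33) = -3.564%, loss ≈ 4563 × 3.564/100 ≈ 163.
Total lost output = 438 + 474 + 216 + 163 = 1291 billion.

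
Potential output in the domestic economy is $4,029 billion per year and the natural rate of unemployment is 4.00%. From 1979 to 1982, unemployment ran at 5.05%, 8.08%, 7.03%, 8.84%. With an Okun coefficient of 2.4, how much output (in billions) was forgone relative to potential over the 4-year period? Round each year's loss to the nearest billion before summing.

$1,258 billion

Year 1979: gap = -2.4 × (5.05 - 4) = -2.52%, loss ≈ 4029 × 2.52/100 ≈ 102.
Year 1980: gap = -2.4 × (8.08 - 4) = -9.792%, loss ≈ 4029 × 9.792/100 ≈ 395.
Year 1981: gap = -2.4 × (7.03 - 4) = -7.272%, loss ≈ 4029 × 7.272/100 ≈ 293.
Year 1982: gap = -2.4 × (8.84 - 4) = -11.616%, loss ≈ 4029 × 11.616/100 ≈ 468.
Total lost output = 102 + 395 + 293 + 468 = 1258 billion.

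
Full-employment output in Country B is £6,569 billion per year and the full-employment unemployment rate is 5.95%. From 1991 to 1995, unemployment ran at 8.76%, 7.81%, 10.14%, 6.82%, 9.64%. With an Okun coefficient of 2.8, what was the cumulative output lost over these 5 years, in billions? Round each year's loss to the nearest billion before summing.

Year 1991: gap = -2.8 × (8.76 - 5.95) = -7.868%, loss ≈ 6569 × 7.868/100 ≈ 517.
Year 1992: gap = -2.8 × (7.81 - 5.95) = -5.208%, loss ≈ 6569 × 5.208/100 ≈ 342.
Year 1993: gap = -2.8 × (10.14 - 5.95) = -11.732%, loss ≈ 6569 × 11.732/100 ≈ 771.
Year 1994: gap = -2.8 × (6.82 - 5.95) = -2.436%, loss ≈ 6569 × 2.436/100 ≈ 160.
Year 1995: gap = -2.8 × (9.64 - 5.95) = -10.332%, loss ≈ 6569 × 10.332/100 ≈ 679.
Total lost output = 517 + 342 + 771 + 160 + 679 = 2469 billion.

£2,469 billion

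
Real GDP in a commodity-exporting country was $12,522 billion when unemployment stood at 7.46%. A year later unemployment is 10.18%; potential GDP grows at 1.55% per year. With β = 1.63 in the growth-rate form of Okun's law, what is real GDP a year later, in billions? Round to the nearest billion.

Δu = 10.18 - 7.46 = 2.72 points.
Okun's law (growth form): g_Y = g_Y* - β × Δu = 1.55 - 1.63 × (2.72) = 1.55 - 4.4336 = -2.8836%.
Real GDP in the next year = 12522 × (1 - 2.8836/100) = 12522 × 0.971164 ≈ 12161 billion.

$12,161 billion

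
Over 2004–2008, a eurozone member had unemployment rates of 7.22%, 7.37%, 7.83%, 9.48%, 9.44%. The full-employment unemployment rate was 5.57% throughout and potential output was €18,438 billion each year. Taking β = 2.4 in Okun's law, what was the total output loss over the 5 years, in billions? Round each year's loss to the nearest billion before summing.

Year 2004: gap = -2.4 × (7.22 - 5.57) = -3.96%, loss ≈ 18438 × 3.96/100 ≈ 730.
Year 2005: gap = -2.4 × (7.37 - 5.57) = -4.32%, loss ≈ 18438 × 4.32/100 ≈ 797.
Year 2006: gap = -2.4 × (7.83 - 5.57) = -5.424%, loss ≈ 18438 × 5.424/100 ≈ 1000.
Year 2007: gap = -2.4 × (9.48 - 5.57) = -9.384%, loss ≈ 18438 × 9.384/100 ≈ 1730.
Year 2008: gap = -2.4 × (9.44 - 5.57) = -9.288%, loss ≈ 18438 × 9.288/100 ≈ 1713.
Total lost output = 730 + 797 + 1000 + 1730 + 1713 = 5970 billion.

€5,970 billion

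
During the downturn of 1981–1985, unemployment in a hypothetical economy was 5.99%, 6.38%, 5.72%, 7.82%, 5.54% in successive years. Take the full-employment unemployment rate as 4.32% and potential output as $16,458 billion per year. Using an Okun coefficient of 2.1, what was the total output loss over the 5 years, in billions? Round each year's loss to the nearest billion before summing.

Year 1981: gap = -2.1 × (5.99 - 4.32) = -3.507%, loss ≈ 16458 × 3.507/100 ≈ 577.
Year 1982: gap = -2.1 × (6.38 - 4.32) = -4.326%, loss ≈ 16458 × 4.326/100 ≈ 712.
Year 1983: gap = -2.1 × (5.72 - 4.32) = -2.94%, loss ≈ 16458 × 2.94/100 ≈ 484.
Year 1984: gap = -2.1 × (7.82 - 4.32) = -7.35%, loss ≈ 16458 × 7.35/100 ≈ 1210.
Year 1985: gap = -2.1 × (5.54 - 4.32) = -2.562%, loss ≈ 16458 × 2.562/100 ≈ 422.
Total lost output = 577 + 712 + 484 + 1210 + 422 = 3405 billion.

$3,405 billion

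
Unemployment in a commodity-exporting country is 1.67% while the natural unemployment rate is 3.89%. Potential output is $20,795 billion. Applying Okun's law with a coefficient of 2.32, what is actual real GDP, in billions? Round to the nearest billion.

Unemployment gap = 1.67 - 3.89 = -2.22 points, so the output gap is -2.32 × (-2.22) = 5.1504%.
Actual GDP = 20795 × (1 + 5.1504/100) = 20795 × 1.051504 ≈ 21866 billion.

$21,866 billion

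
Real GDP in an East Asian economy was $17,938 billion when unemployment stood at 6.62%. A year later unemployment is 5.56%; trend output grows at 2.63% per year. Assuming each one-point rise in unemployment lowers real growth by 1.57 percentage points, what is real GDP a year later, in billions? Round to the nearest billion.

Δu = 5.56 - 6.62 = -1.06 points.
Okun's law (growth form): g_Y = g_Y* - β × Δu = 2.63 - 1.57 × (-1.06) = 2.63 + 1.6642 = 4.2942%.
Real GDP in the next year = 17938 × (1 + 4.2942/100) = 17938 × 1.042942 ≈ 18708 billion.

$18,708 billion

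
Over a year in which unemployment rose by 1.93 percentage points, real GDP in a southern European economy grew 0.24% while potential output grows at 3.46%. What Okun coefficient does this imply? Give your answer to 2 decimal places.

β ≈ 1.67

Growth form: g_Y = g_Y* - β × Δu, so β = (g_Y* - g_Y)/Δu.
β = (3.46 - 0.24)/1.93 = 3.22/1.93 = 1.67.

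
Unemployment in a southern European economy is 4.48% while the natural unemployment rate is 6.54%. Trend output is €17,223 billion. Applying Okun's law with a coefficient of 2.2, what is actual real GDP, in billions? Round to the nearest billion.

Unemployment gap = 4.48 - 6.54 = -2.06 points, so the output gap is -2.2 × (-2.06) = 4.532%.
Actual GDP = 17223 × (1 + 4.532/100) = 17223 × 1.04532 ≈ 18004 billion.

€18,004 billion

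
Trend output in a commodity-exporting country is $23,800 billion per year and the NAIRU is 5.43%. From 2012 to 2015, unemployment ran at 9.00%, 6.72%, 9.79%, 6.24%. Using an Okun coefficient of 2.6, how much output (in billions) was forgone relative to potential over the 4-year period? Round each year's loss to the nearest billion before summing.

Year 2012: gap = -2.6 × (9 - 5.43) = -9.282%, loss ≈ 23800 × 9.282/100 ≈ 2209.
Year 2013: gap = -2.6 × (6.72 - 5.43) = -3.354%, loss ≈ 23800 × 3.354/100 ≈ 798.
Year 2014: gap = -2.6 × (9.79 - 5.43) = -11.336%, loss ≈ 23800 × 11.336/100 ≈ 2698.
Year 2015: gap = -2.6 × (6.24 - 5.43) = -2.106%, loss ≈ 23800 × 2.106/100 ≈ 501.
Total lost output = 2209 + 798 + 2698 + 501 = 6206 billion.

$6,206 billion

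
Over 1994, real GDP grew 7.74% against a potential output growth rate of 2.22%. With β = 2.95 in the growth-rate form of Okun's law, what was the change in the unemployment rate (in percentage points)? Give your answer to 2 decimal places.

-1.87 percentage points

Growth-rate Okun's law: g_Y = g_Y* - β × Δu, so Δu = (g_Y* - g_Y)/β.
Δu = (2.22 - 7.74)/2.95 = -5.52/2.95 = -1.87 percentage points.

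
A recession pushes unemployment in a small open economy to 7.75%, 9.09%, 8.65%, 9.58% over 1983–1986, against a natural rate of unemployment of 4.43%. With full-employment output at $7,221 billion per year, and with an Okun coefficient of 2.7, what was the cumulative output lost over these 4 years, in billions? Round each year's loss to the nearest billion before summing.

$3,383 billion

Year 1983: gap = -2.7 × (7.75 - 4.43) = -8.964%, loss ≈ 7221 × 8.964/100 ≈ 647.
Year 1984: gap = -2.7 × (9.09 - 4.43) = -12.582%, loss ≈ 7221 × 12.582/100 ≈ 909.
Year 1985: gap = -2.7 × (8.65 - 4.43) = -11.394%, loss ≈ 7221 × 11.394/100 ≈ 823.
Year 1986: gap = -2.7 × (9.58 - 4.43) = -13.905%, loss ≈ 7221 × 13.905/100 ≈ 1004.
Total lost output = 647 + 909 + 823 + 1004 = 3383 billion.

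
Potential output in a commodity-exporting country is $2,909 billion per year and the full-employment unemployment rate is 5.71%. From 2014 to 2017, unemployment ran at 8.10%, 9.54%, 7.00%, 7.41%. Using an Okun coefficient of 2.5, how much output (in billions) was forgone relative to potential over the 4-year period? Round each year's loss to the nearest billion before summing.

$671 billion

Year 2014: gap = -2.5 × (8.1 - 5.71) = -5.975%, loss ≈ 2909 × 5.975/100 ≈ 174.
Year 2015: gap = -2.5 × (9.54 - 5.71) = -9.575%, loss ≈ 2909 × 9.575/100 ≈ 279.
Year 2016: gap = -2.5 × (7 - 5.71) = -3.225%, loss ≈ 2909 × 3.225/100 ≈ 94.
Year 2017: gap = -2.5 × (7.41 - 5.71) = -4.25%, loss ≈ 2909 × 4.25/100 ≈ 124.
Total lost output = 174 + 279 + 94 + 124 = 671 billion.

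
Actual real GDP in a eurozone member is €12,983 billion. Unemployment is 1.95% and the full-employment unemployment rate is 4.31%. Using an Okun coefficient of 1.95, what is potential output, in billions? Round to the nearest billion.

Unemployment gap = 1.95 - 4.31 = -2.36 points, so output gap = -1.95 × (-2.36) = 4.602%.
Since Y = Y* × (1 + gap/100), Y* = 12983/1.04602 ≈ 12412 billion.

€12,412 billion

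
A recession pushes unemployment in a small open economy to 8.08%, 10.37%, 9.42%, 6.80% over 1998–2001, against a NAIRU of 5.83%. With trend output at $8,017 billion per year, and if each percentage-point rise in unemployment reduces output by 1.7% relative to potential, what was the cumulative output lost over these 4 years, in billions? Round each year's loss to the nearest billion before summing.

$1,547 billion

Year 1998: gap = -1.7 × (8.08 - 5.83) = -3.825%, loss ≈ 8017 × 3.825/100 ≈ 307.
Year 1999: gap = -1.7 × (10.37 - 5.83) = -7.718%, loss ≈ 8017 × 7.718/100 ≈ 619.
Year 2000: gap = -1.7 × (9.42 - 5.83) = -6.103%, loss ≈ 8017 × 6.103/100 ≈ 489.
Year 2001: gap = -1.7 × (6.8 - 5.83) = -1.649%, loss ≈ 8017 × 1.649/100 ≈ 132.
Total lost output = 307 + 619 + 489 + 132 = 1547 billion.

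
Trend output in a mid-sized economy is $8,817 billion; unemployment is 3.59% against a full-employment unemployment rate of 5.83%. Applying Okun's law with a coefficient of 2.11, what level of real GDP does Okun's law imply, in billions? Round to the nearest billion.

$9,234 billion

Unemployment gap = 3.59 - 5.83 = -2.24 points, so the output gap is -2.11 × (-2.24) = 4.7264%.
Actual GDP = 8817 × (1 + 4.7264/100) = 8817 × 1.047264 ≈ 9234 billion.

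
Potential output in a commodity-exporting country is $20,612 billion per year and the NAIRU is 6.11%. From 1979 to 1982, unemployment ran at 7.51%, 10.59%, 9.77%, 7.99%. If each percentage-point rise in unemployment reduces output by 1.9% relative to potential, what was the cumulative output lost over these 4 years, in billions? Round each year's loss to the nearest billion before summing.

Year 1979: gap = -1.9 × (7.51 - 6.11) = -2.66%, loss ≈ 20612 × 2.66/100 ≈ 548.
Year 1980: gap = -1.9 × (10.59 - 6.11) = -8.512%, loss ≈ 20612 × 8.512/100 ≈ 1754.
Year 1981: gap = -1.9 × (9.77 - 6.11) = -6.954%, loss ≈ 20612 × 6.954/100 ≈ 1433.
Year 1982: gap = -1.9 × (7.99 - 6.11) = -3.572%, loss ≈ 20612 × 3.572/100 ≈ 736.
Total lost output = 548 + 1754 + 1433 + 736 = 4471 billion.

$4,471 billion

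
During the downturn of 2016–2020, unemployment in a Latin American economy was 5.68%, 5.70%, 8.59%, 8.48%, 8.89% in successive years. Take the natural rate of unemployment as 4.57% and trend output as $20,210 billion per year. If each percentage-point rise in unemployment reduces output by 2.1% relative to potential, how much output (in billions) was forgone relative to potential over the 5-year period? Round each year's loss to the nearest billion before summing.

Year 2016: gap = -2.1 × (5.68 - 4.57) = -2.331%, loss ≈ 20210 × 2.331/100 ≈ 471.
Year 2017: gap = -2.1 × (5.7 - 4.57) = -2.373%, loss ≈ 20210 × 2.373/100 ≈ 480.
Year 2018: gap = -2.1 × (8.59 - 4.57) = -8.442%, loss ≈ 20210 × 8.442/100 ≈ 1706.
Year 2019: gap = -2.1 × (8.48 - 4.57) = -8.211%, loss ≈ 20210 × 8.211/100 ≈ 1659.
Year 2020: gap = -2.1 × (8.89 - 4.57) = -9.072%, loss ≈ 20210 × 9.072/100 ≈ 1833.
Total lost output = 471 + 480 + 1706 + 1659 + 1833 = 6149 billion.

$6,149 billion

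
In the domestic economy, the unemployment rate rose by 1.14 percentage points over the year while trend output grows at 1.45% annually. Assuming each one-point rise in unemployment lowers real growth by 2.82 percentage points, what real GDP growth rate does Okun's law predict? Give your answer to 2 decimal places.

Growth-rate Okun's law: g_Y = g_Y* - β × Δu.
g_Y = 1.45 - 2.82 × (1.14) = 1.45 - 3.2148 = -1.7648%, i.e. -1.76% to 2 d.p.

-1.76%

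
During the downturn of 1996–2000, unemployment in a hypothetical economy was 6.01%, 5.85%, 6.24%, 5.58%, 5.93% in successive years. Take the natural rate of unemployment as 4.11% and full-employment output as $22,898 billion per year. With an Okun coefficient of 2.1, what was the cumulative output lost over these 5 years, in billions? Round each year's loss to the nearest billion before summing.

$4,357 billion

Year 1996: gap = -2.1 × (6.01 - 4.11) = -3.99%, loss ≈ 22898 × 3.99/100 ≈ 914.
Year 1997: gap = -2.1 × (5.85 - 4.11) = -3.654%, loss ≈ 22898 × 3.654/100 ≈ 837.
Year 1998: gap = -2.1 × (6.24 - 4.11) = -4.473%, loss ≈ 22898 × 4.473/100 ≈ 1024.
Year 1999: gap = -2.1 × (5.58 - 4.11) = -3.087%, loss ≈ 22898 × 3.087/100 ≈ 707.
Year 2000: gap = -2.1 × (5.93 - 4.11) = -3.822%, loss ≈ 22898 × 3.822/100 ≈ 875.
Total lost output = 914 + 837 + 1024 + 707 + 875 = 4357 billion.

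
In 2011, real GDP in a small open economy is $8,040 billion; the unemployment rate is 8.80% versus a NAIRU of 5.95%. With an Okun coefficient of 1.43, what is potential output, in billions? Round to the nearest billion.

$8,382 billion

Unemployment gap = 8.8 - 5.95 = 2.85 points, so output gap = -1.43 × 2.85 = -4.0755%.
Since Y = Y* × (1 + gap/100), Y* = 8040/0.959245 ≈ 8382 billion.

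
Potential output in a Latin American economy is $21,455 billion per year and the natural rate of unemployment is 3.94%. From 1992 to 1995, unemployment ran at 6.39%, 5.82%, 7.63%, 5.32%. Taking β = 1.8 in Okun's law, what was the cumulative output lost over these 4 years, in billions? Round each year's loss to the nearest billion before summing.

$3,630 billion

Year 1992: gap = -1.8 × (6.39 - 3.94) = -4.41%, loss ≈ 21455 × 4.41/100 ≈ 946.
Year 1993: gap = -1.8 × (5.82 - 3.94) = -3.384%, loss ≈ 21455 × 3.384/100 ≈ 726.
Year 1994: gap = -1.8 × (7.63 - 3.94) = -6.642%, loss ≈ 21455 × 6.642/100 ≈ 1425.
Year 1995: gap = -1.8 × (5.32 - 3.94) = -2.484%, loss ≈ 21455 × 2.484/100 ≈ 533.
Total lost output = 946 + 726 + 1425 + 533 = 3630 billion.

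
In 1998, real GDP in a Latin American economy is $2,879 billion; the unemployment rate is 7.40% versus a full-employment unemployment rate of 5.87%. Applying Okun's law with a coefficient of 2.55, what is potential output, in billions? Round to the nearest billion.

Unemployment gap = 7.4 - 5.87 = 1.53 points, so output gap = -2.55 × 1.53 = -3.9015%.
Since Y = Y* × (1 + gap/100), Y* = 2879/0.960985 ≈ 2996 billion.

$2,996 billion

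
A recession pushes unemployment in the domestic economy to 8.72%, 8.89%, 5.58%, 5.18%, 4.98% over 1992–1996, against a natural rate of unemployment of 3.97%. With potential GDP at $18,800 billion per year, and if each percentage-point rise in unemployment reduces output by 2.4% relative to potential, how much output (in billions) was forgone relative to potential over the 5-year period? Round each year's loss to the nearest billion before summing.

Year 1992: gap = -2.4 × (8.72 - 3.97) = -11.4%, loss ≈ 18800 × 11.4/100 ≈ 2143.
Year 1993: gap = -2.4 × (8.89 - 3.97) = -11.808%, loss ≈ 18800 × 11.808/100 ≈ 2220.
Year 1994: gap = -2.4 × (5.58 - 3.97) = -3.864%, loss ≈ 18800 × 3.864/100 ≈ 726.
Year 1995: gap = -2.4 × (5.18 - 3.97) = -2.904%, loss ≈ 18800 × 2.904/100 ≈ 546.
Year 1996: gap = -2.4 × (4.98 - 3.97) = -2.424%, loss ≈ 18800 × 2.424/100 ≈ 456.
Total lost output = 2143 + 2220 + 726 + 546 + 456 = 6091 billion.

$6,091 billion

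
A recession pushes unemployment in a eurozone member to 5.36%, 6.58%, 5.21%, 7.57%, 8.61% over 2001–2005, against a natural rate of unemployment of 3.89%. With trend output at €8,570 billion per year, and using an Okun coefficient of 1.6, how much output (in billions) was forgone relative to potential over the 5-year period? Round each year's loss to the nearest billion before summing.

€1,904 billion

Year 2001: gap = -1.6 × (5.36 - 3.89) = -2.352%, loss ≈ 8570 × 2.352/100 ≈ 202.
Year 2002: gap = -1.6 × (6.58 - 3.89) = -4.304%, loss ≈ 8570 × 4.304/100 ≈ 369.
Year 2003: gap = -1.6 × (5.21 - 3.89) = -2.112%, loss ≈ 8570 × 2.112/100 ≈ 181.
Year 2004: gap = -1.6 × (7.57 - 3.89) = -5.888%, loss ≈ 8570 × 5.888/100 ≈ 505.
Year 2005: gap = -1.6 × (8.61 - 3.89) = -7.552%, loss ≈ 8570 × 7.552/100 ≈ 647.
Total lost output = 202 + 369 + 181 + 505 + 647 = 1904 billion.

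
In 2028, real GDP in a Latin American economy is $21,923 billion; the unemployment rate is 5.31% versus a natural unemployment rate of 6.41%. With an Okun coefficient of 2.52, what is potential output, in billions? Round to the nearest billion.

$21,332 billion

Unemployment gap = 5.31 - 6.41 = -1.1 points, so output gap = -2.52 × (-1.1) = 2.772%.
Since Y = Y* × (1 + gap/100), Y* = 21923/1.02772 ≈ 21332 billion.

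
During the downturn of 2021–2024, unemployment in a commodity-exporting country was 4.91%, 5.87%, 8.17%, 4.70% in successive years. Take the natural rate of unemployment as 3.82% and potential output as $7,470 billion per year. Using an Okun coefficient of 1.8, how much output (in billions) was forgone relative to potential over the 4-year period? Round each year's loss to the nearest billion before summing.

Year 2021: gap = -1.8 × (4.91 - 3.82) = -1.962%, loss ≈ 7470 × 1.962/100 ≈ 147.
Year 2022: gap = -1.8 × (5.87 - 3.82) = -3.69%, loss ≈ 7470 × 3.69/100 ≈ 276.
Year 2023: gap = -1.8 × (8.17 - 3.82) = -7.83%, loss ≈ 7470 × 7.83/100 ≈ 585.
Year 2024: gap = -1.8 × (4.7 - 3.82) = -1.584%, loss ≈ 7470 × 1.584/100 ≈ 118.
Total lost output = 147 + 276 + 585 + 118 = 1126 billion.

$1,126 billion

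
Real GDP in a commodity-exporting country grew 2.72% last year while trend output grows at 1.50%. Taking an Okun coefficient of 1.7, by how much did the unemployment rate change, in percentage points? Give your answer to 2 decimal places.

-0.72 percentage points

Growth-rate Okun's law: g_Y = g_Y* - β × Δu, so Δu = (g_Y* - g_Y)/β.
Δu = (1.5 - 2.72)/1.7 = -1.22/1.7 = -0.72 percentage points.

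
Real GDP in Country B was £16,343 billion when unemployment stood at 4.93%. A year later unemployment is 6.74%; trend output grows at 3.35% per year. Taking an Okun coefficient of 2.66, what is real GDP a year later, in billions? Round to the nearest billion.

£16,104 billion

Δu = 6.74 - 4.93 = 1.81 points.
Okun's law (growth form): g_Y = g_Y* - β × Δu = 3.35 - 2.66 × (1.81) = 3.35 - 4.8146 = -1.4646%.
Real GDP in the next year = 16343 × (1 - 1.4646/100) = 16343 × 0.985354 ≈ 16104 billion.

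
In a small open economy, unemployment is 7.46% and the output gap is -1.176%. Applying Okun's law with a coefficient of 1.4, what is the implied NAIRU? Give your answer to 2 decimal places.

From Okun's law, u - u* = -(output gap)/β = -(-1.176)/1.4 = 0.84 points.
So u* = 7.46 - 0.84 = 6.62%.

6.62%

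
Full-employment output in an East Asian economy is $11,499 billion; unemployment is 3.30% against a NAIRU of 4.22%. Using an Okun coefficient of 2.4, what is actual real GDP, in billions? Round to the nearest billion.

$11,753 billion

Unemployment gap = 3.3 - 4.22 = -0.92 points, so the output gap is -2.4 × (-0.92) = 2.208%.
Actual GDP = 11499 × (1 + 2.208/100) = 11499 × 1.02208 ≈ 11753 billion.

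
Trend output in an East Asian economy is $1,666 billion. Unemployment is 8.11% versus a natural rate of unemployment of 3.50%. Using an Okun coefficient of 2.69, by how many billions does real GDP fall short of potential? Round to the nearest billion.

$207 billion

Output gap = -2.69 × (8.11 - 3.5) = -2.69 × 4.61 = -12.4009%.
Actual GDP ≈ 1666 × 0.875991 ≈ 1459 billion, so the shortfall is 1666 - 1459 = 207 billion.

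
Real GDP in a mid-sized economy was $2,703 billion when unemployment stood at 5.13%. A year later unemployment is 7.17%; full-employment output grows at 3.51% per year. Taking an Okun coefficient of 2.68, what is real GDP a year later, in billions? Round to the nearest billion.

$2,650 billion

Δu = 7.17 - 5.13 = 2.04 points.
Okun's law (growth form): g_Y = g_Y* - β × Δu = 3.51 - 2.68 × (2.04) = 3.51 - 5.4672 = -1.9572%.
Real GDP in the next year = 2703 × (1 - 1.9572/100) = 2703 × 0.980428 ≈ 2650 billion.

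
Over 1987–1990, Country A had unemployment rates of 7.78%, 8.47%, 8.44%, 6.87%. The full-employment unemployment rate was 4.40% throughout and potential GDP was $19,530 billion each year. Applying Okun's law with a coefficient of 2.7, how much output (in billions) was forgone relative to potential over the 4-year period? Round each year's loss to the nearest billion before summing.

Year 1987: gap = -2.7 × (7.78 - 4.4) = -9.126%, loss ≈ 19530 × 9.126/100 ≈ 1782.
Year 1988: gap = -2.7 × (8.47 - 4.4) = -10.989%, loss ≈ 19530 × 10.989/100 ≈ 2146.
Year 1989: gap = -2.7 × (8.44 - 4.4) = -10.908%, loss ≈ 19530 × 10.908/100 ≈ 2130.
Year 1990: gap = -2.7 × (6.87 - 4.4) = -6.669%, loss ≈ 19530 × 6.669/100 ≈ 1302.
Total lost output = 1782 + 2146 + 2130 + 1302 = 7360 billion.

$7,360 billion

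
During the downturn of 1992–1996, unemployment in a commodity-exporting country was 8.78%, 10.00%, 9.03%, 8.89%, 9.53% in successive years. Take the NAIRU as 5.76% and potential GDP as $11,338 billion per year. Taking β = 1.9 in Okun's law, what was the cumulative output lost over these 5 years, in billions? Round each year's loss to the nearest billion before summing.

$3,754 billion

Year 1992: gap = -1.9 × (8.78 - 5.76) = -5.738%, loss ≈ 11338 × 5.738/100 ≈ 651.
Year 1993: gap = -1.9 × (10 - 5.76) = -8.056%, loss ≈ 11338 × 8.056/100 ≈ 913.
Year 1994: gap = -1.9 × (9.03 - 5.76) = -6.213%, loss ≈ 11338 × 6.213/100 ≈ 704.
Year 1995: gap = -1.9 × (8.89 - 5.76) = -5.947%, loss ≈ 11338 × 5.947/100 ≈ 674.
Year 1996: gap = -1.9 × (9.53 - 5.76) = -7.163%, loss ≈ 11338 × 7.163/100 ≈ 812.
Total lost output = 651 + 913 + 704 + 674 + 812 = 3754 billion.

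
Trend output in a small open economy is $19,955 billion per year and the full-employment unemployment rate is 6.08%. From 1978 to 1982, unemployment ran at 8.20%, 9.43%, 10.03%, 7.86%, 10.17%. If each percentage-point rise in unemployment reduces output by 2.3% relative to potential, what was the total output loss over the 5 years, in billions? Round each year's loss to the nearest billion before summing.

$7,018 billion

Year 1978: gap = -2.3 × (8.2 - 6.08) = -4.876%, loss ≈ 19955 × 4.876/100 ≈ 973.
Year 1979: gap = -2.3 × (9.43 - 6.08) = -7.705%, loss ≈ 19955 × 7.705/100 ≈ 1538.
Year 1980: gap = -2.3 × (10.03 - 6.08) = -9.085%, loss ≈ 19955 × 9.085/100 ≈ 1813.
Year 1981: gap = -2.3 × (7.86 - 6.08) = -4.094%, loss ≈ 19955 × 4.094/100 ≈ 817.
Year 1982: gap = -2.3 × (10.17 - 6.08) = -9.407%, loss ≈ 19955 × 9.407/100 ≈ 1877.
Total lost output = 973 + 1538 + 1813 + 817 + 1877 = 7018 billion.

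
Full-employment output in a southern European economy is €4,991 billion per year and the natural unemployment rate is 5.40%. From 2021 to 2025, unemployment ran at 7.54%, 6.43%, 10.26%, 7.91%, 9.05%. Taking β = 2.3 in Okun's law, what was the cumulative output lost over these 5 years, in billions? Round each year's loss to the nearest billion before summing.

Year 2021: gap = -2.3 × (7.54 - 5.4) = -4.922%, loss ≈ 4991 × 4.922/100 ≈ 246.
Year 2022: gap = -2.3 × (6.43 - 5.4) = -2.369%, loss ≈ 4991 × 2.369/100 ≈ 118.
Year 2023: gap = -2.3 × (10.26 - 5.4) = -11.178%, loss ≈ 4991 × 11.178/100 ≈ 558.
Year 2024: gap = -2.3 × (7.91 - 5.4) = -5.773%, loss ≈ 4991 × 5.773/100 ≈ 288.
Year 2025: gap = -2.3 × (9.05 - 5.4) = -8.395%, loss ≈ 4991 × 8.395/100 ≈ 419.
Total lost output = 246 + 118 + 558 + 288 + 419 = 1629 billion.

€1,629 billion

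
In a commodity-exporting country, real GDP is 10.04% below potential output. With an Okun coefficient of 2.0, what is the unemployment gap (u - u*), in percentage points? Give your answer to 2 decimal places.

5.02 percentage points

Okun's law: output gap = -β × (u - u*), so u - u* = -(output gap)/β.
u - u* = -(-10.04)/2.0 = 5.02 percentage points.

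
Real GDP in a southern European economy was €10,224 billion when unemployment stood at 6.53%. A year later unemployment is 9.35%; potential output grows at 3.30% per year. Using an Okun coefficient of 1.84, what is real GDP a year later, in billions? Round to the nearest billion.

€10,031 billion

Δu = 9.35 - 6.53 = 2.82 points.
Okun's law (growth form): g_Y = g_Y* - β × Δu = 3.30 - 1.84 × (2.82) = 3.3 - 5.1888 = -1.8888%.
Real GDP in the next year = 10224 × (1 - 1.8888/100) = 10224 × 0.981112 ≈ 10031 billion.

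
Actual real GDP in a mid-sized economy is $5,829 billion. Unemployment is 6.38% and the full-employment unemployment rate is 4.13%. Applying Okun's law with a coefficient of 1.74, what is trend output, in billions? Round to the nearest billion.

Unemployment gap = 6.38 - 4.13 = 2.25 points, so output gap = -1.74 × 2.25 = -3.915%.
Since Y = Y* × (1 + gap/100), Y* = 5829/0.96085 ≈ 6067 billion.

$6,067 billion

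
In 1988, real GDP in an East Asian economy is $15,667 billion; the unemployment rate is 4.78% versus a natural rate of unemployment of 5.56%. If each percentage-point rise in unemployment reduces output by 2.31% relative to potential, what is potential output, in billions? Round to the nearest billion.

$15,390 billion

Unemployment gap = 4.78 - 5.56 = -0.78 points, so output gap = -2.31 × (-0.78) = 1.8018%.
Since Y = Y* × (1 + gap/100), Y* = 15667/1.018018 ≈ 15390 billion.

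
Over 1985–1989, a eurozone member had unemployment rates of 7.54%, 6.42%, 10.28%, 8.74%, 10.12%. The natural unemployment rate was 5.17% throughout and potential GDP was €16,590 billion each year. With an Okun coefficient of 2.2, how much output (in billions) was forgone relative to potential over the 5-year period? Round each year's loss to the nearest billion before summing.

€6,296 billion

Year 1985: gap = -2.2 × (7.54 - 5.17) = -5.214%, loss ≈ 16590 × 5.214/100 ≈ 865.
Year 1986: gap = -2.2 × (6.42 - 5.17) = -2.75%, loss ≈ 16590 × 2.75/100 ≈ 456.
Year 1987: gap = -2.2 × (10.28 - 5.17) = -11.242%, loss ≈ 16590 × 11.242/100 ≈ 1865.
Year 1988: gap = -2.2 × (8.74 - 5.17) = -7.854%, loss ≈ 16590 × 7.854/100 ≈ 1303.
Year 1989: gap = -2.2 × (10.12 - 5.17) = -10.89%, loss ≈ 16590 × 10.89/100 ≈ 1807.
Total lost output = 865 + 456 + 1865 + 1303 + 1807 = 6296 billion.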